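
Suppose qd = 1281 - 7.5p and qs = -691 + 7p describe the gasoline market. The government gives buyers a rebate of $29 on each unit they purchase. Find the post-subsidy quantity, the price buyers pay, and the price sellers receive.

Pre-subsidy: 1281 - 7.5p = -691 + 7p gives p* = 136, q* = 261.
With the rebate, buyers effectively pay pb = ps − 29, where ps is the price sellers receive.
Demand in terms of ps becomes qd = 1281 − 7.5(ps − 29) = 1498.5 - 7.5ps. Setting this equal to supply: 1498.5 - 7.5ps = -691 + 7ps, so ps = 151.
Buyers pay pb = 151 − 29 = 122; q' = -691 + 7·151 = 366.

q' = 366; buyers pay $122; sellers receive $151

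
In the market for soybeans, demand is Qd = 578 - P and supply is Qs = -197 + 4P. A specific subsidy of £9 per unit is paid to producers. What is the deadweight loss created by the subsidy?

Pre-subsidy: 578 - P = -197 + 4P gives P* = 155, Q* = 423.
With the subsidy, sellers receive Ps = Pb + 9 for each unit, where Pb is the price buyers pay.
Supply in terms of Pb becomes Qs = -197 + 4(Pb + 9) = -161 + 4Pb. Setting this equal to demand: 578 - Pb = -161 + 4Pb, so Pb = 147.8.
Sellers receive Ps = 147.8 + 9 = 156.8; Q' = 578 − 1·147.8 = 430.2.
The subsidy expands output by 430.2 − 423 = 7.2 past the efficient level; on those units the gap between marginal cost and willingness to pay runs from 0 up to 9.
DWL = ½ × 9 × 7.2 = 32.4.

Deadweight loss = £32.4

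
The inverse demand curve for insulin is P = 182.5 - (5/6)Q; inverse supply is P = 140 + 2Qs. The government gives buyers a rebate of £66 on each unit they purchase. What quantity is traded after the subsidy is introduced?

Pre-subsidy: 182.5 - (5/6)Q = 140 + 2Q gives Q* = 15 and P* = 170.
With the rebate, buyers effectively pay Pb = Ps − 66, where Ps is the price sellers receive.
On the curves, Pb = 182.5 - (5/6)Q and Ps = 140 + 2Q; the wedge Ps − Pb = 66 gives 140 + 2Q − (182.5 - (5/6)Q) = 66, so Q' = 651/17.
Then Pb = 182.5 − (5/6)·(651/17) = 2560/17 and Ps = 140 + 2·(651/17) = 3682/17.

Q' = 651/17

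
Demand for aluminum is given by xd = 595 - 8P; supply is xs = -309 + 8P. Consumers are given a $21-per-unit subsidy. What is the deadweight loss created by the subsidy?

Pre-subsidy: 595 - 8P = -309 + 8P gives P* = 56.5, x* = 143.
With the rebate, buyers effectively pay Pb = Ps − 21, where Ps is the price sellers receive.
Demand in terms of Ps becomes xd = 595 − 8(Ps − 21) = 763 - 8Ps. Setting this equal to supply: 763 - 8Ps = -309 + 8Ps, so Ps = 67.
Buyers pay Pb = 67 − 21 = 46; x' = -309 + 8·67 = 227.
The subsidy expands output by 227 − 143 = 84 past the efficient level; on those units the gap between marginal cost and willingness to pay runs from 0 up to 21.
DWL = ½ × 21 × 84 = 882.

Deadweight loss = $882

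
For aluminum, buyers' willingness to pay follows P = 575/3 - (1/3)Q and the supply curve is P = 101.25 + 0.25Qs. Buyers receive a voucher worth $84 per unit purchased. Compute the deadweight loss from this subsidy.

Deadweight loss = $6048

Pre-subsidy: 575/3 - (1/3)Q = 101.25 + 0.25Q gives Q* = 155 and P* = 140.
With the rebate, buyers effectively pay Pb = Ps − 84, where Ps is the price sellers receive.
On the curves, Pb = 575/3 - (1/3)Q and Ps = 101.25 + 0.25Q; the wedge Ps − Pb = 84 gives 101.25 + 0.25Q − (575/3 - (1/3)Q) = 84, so Q' = 299.
Then Pb = 575/3 − (1/3)·299 = 92 and Ps = 101.25 + 0.25·299 = 176.
The subsidy expands output by 299 − 155 = 144 past the efficient level; on those units the gap between marginal cost and willingness to pay runs from 0 up to 84.
DWL = ½ × 84 × 144 = 6048.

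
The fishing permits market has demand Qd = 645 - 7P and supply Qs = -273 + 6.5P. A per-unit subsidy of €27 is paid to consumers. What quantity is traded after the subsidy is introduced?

Q' = 260

Pre-subsidy: 645 - 7P = -273 + 6.5P gives P* = 68, Q* = 169.
With the rebate, buyers effectively pay Pb = Ps − 27, where Ps is the price sellers receive.
Demand in terms of Ps becomes Qd = 645 − 7(Ps − 27) = 834 - 7Ps. Setting this equal to supply: 834 - 7Ps = -273 + 6.5Ps, so Ps = 82.
Buyers pay Pb = 82 − 27 = 55; Q' = -273 + 6.5·82 = 260.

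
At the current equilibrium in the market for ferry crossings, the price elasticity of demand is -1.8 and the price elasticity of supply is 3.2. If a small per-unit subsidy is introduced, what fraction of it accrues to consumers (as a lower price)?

For a small subsidy around the equilibrium, the benefit split depends on the relative slopes, which at a point are proportional to the elasticities.
Buyer share = εs/(εs + |εd|) = 3.2/(3.2 + 1.8) = 0.64; seller share = |εd|/(εs + |εd|) = 0.36.

Consumer share = 0.64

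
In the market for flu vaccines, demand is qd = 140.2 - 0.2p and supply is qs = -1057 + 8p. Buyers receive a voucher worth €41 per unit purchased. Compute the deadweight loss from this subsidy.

Pre-subsidy: 140.2 - 0.2p = -1057 + 8p gives p* = 146, q* = 111.
With the rebate, buyers effectively pay pb = ps − 41, where ps is the price sellers receive.
Demand in terms of ps becomes qd = 140.2 − 0.2(ps − 41) = 148.4 - 0.2ps. Setting this equal to supply: 148.4 - 0.2ps = -1057 + 8ps, so ps = 147.
Buyers pay pb = 147 − 41 = 106; q' = -1057 + 8·147 = 119.
The subsidy expands output by 119 − 111 = 8 past the efficient level; on those units the gap between marginal cost and willingness to pay runs from 0 up to 41.
DWL = ½ × 41 × 8 = 164.

Deadweight loss = €164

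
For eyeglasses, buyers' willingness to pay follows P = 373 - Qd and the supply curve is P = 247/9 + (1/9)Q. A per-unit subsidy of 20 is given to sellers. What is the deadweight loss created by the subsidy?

Pre-subsidy: 373 - Q = 247/9 + (1/9)Q gives Q* = 311 and P* = 62.
With the subsidy, sellers receive Ps = Pb + 20 for each unit, where Pb is the price buyers pay.
On the curves, Pb = 373 - Q and Ps = 247/9 + (1/9)Q; the wedge Ps − Pb = 20 gives 247/9 + (1/9)Q − (373 - Q) = 20, so Q' = 329.
Then Pb = 373 − 1·329 = 44 and Ps = 247/9 + (1/9)·329 = 64.
The subsidy expands output by 329 − 311 = 18 past the efficient level; on those units the gap between marginal cost and willingness to pay runs from 0 up to 20.
DWL = ½ × 20 × 18 = 180.

Deadweight loss = 180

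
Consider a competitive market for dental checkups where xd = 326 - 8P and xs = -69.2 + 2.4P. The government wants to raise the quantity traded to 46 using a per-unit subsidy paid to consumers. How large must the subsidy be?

At x = 46, invert demand for the buyer price: Pb = (326 − 46)/8 = 35; invert supply for the seller price: Ps = (46 − (-69.2))/2.4 = 48.
The subsidy must fill the gap: s = Ps − Pb = 48 − 35 = 13.

Required subsidy s = 13 per unit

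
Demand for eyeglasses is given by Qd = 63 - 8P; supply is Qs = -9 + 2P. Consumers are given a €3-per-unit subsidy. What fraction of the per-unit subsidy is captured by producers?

Pre-subsidy: 63 - 8P = -9 + 2P gives P* = 7.2, Q* = 5.4.
With the rebate, buyers effectively pay Pb = Ps − 3, where Ps is the price sellers receive.
Demand in terms of Ps becomes Qd = 63 − 8(Ps − 3) = 87 - 8Ps. Setting this equal to supply: 87 - 8Ps = -9 + 2Ps, so Ps = 9.6.
Buyers pay Pb = 9.6 − 3 = 6.6; Q' = -9 + 2·9.6 = 10.2.
Buyers' price falls by P* − Pb = 7.2 − 6.6 = 0.6; sellers' price rises by Ps − P* = 9.6 − 7.2 = 2.4.
So producers capture 2.4/3 = 0.8 of each unit of subsidy.

Producer share = 0.8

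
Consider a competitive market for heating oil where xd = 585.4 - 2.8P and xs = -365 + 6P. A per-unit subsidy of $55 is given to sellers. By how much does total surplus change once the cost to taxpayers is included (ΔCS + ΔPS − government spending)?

Pre-subsidy: 585.4 - 2.8P = -365 + 6P gives P* = 108, x* = 283.
With the subsidy, sellers receive Ps = Pb + 55 for each unit, where Pb is the price buyers pay.
Supply in terms of Pb becomes xs = -365 + 6(Pb + 55) = -35 + 6Pb. Setting this equal to demand: 585.4 - 2.8Pb = -35 + 6Pb, so Pb = 70.5.
Sellers receive Ps = 70.5 + 55 = 125.5; x' = 585.4 − 2.8·70.5 = 388.
ΔCS = ½(283 + 388)(108 − 70.5) = 12581.25; ΔPS = ½(283 + 388)(125.5 − 108) = 5871.25.
Government spending = 55 × 388 = 21340.
Net change = 12581.25 + 5871.25 − 21340 = -2887.5. The loss equals the DWL triangle ½·55·105.

Net change in total surplus = -$2887.5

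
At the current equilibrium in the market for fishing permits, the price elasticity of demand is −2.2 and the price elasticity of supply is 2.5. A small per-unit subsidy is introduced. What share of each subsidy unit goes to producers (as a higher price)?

For a small subsidy around the equilibrium, the benefit split depends on the relative slopes, which at a point are proportional to the elasticities.
Buyer share = εs/(εs + |εd|) = 2.5/(2.5 + 2.2) = 25/47; seller share = |εd|/(εs + |εd|) = 22/47.
So producers capture 22/47 of the subsidy.

Producer share = 22/47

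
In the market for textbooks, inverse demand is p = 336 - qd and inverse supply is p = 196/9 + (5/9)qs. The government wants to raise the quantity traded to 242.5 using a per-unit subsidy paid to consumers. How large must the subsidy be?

At q = 242.5, from the demand curve buyers pay pb = 336 − 1·242.5 = 93.5; from the supply curve sellers need ps = 196/9 + (5/9)·242.5 = 156.5.
The subsidy must fill the gap: s = ps − pb = 156.5 − 93.5 = 63.

Required subsidy s = 63 per unit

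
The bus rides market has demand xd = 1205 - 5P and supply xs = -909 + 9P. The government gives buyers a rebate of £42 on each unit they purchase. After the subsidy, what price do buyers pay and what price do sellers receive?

Buyers pay £124; sellers receive £166

Pre-subsidy: 1205 - 5P = -909 + 9P gives P* = 151, x* = 450.
With the rebate, buyers effectively pay Pb = Ps − 42, where Ps is the price sellers receive.
Demand in terms of Ps becomes xd = 1205 − 5(Ps − 42) = 1415 - 5Ps. Setting this equal to supply: 1415 - 5Ps = -909 + 9Ps, so Ps = 166.
Buyers pay Pb = 166 − 42 = 124; x' = -909 + 9·166 = 585.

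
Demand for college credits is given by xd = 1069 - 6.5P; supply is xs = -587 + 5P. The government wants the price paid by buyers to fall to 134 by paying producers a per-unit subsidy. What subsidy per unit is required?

At a buyer price of 134, quantity demanded is 1069 − 6.5·134 = 198.
Sellers supply 198 only when they receive Ps with -587 + 5·Ps = 198, i.e. Ps = 157.
s = Ps − Pb = 157 − 134 = 23.

Required subsidy s = 23 per unit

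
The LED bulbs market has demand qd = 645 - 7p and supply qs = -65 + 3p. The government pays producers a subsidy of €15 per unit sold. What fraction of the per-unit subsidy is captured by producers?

Producer share = 0.7

Pre-subsidy: 645 - 7p = -65 + 3p gives p* = 71, q* = 148.
With the subsidy, sellers receive ps = pb + 15 for each unit, where pb is the price buyers pay.
Supply in terms of pb becomes qs = -65 + 3(pb + 15) = -20 + 3pb. Setting this equal to demand: 645 - 7pb = -20 + 3pb, so pb = 66.5.
Sellers receive ps = 66.5 + 15 = 81.5; q' = 645 − 7·66.5 = 179.5.
Buyers' price falls by p* − pb = 71 − 66.5 = 4.5; sellers' price rises by ps − p* = 81.5 − 71 = 10.5.
So producers capture 10.5/15 = 0.7 of each unit of subsidy.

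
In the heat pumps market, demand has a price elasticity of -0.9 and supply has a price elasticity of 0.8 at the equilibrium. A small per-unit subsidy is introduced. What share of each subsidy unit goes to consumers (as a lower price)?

For a small subsidy around the equilibrium, the benefit split depends on the relative slopes, which at a point are proportional to the elasticities.
Buyer share = εs/(εs + |εd|) = 0.8/(0.8 + 0.9) = 8/17; seller share = |εd|/(εs + |εd|) = 9/17.

Consumer share = 8/17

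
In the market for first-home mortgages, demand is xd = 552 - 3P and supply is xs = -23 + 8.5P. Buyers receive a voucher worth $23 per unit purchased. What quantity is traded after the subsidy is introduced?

x' = 453

Pre-subsidy: 552 - 3P = -23 + 8.5P gives P* = 50, x* = 402.
With the rebate, buyers effectively pay Pb = Ps − 23, where Ps is the price sellers receive.
Demand in terms of Ps becomes xd = 552 − 3(Ps − 23) = 621 - 3Ps. Setting this equal to supply: 621 - 3Ps = -23 + 8.5Ps, so Ps = 56.
Buyers pay Pb = 56 − 23 = 33; x' = -23 + 8.5·56 = 453.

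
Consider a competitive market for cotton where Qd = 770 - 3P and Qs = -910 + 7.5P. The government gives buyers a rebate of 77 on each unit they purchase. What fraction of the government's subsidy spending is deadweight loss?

DWL / government spending = 33/182

Pre-subsidy: 770 - 3P = -910 + 7.5P gives P* = 160, Q* = 290.
With the rebate, buyers effectively pay Pb = Ps − 77, where Ps is the price sellers receive.
Demand in terms of Ps becomes Qd = 770 − 3(Ps − 77) = 1001 - 3Ps. Setting this equal to supply: 1001 - 3Ps = -910 + 7.5Ps, so Ps = 182.
Buyers pay Pb = 182 − 77 = 105; Q' = -910 + 7.5·182 = 455.
ΔCS = ½(290 + 455)(160 − 105) = 20487.5; ΔPS = ½(290 + 455)(182 − 160) = 8195.
Government spending = 77 × 455 = 35035.
DWL = ½ × 77 × (455 − 290) = 6352.5; fraction = 6352.5 / 35035 = 33/182.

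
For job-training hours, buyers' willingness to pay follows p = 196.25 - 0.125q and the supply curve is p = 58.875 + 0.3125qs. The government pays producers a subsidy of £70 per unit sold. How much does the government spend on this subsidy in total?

Pre-subsidy: 196.25 - 0.125q = 58.875 + 0.3125q gives q* = 314 and p* = 157.
With the subsidy, sellers receive ps = pb + 70 for each unit, where pb is the price buyers pay.
On the curves, pb = 196.25 - 0.125q and ps = 58.875 + 0.3125q; the wedge ps − pb = 70 gives 58.875 + 0.3125q − (196.25 - 0.125q) = 70, so q' = 474.
Then pb = 196.25 − 0.125·474 = 137 and ps = 58.875 + 0.3125·474 = 207.
Government outlay = subsidy × quantity = 70 × 474 = 33180.

Government cost = £33180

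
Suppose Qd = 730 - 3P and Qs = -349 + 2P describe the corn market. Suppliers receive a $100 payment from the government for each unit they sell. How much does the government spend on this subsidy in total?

Government cost = $20260

Pre-subsidy: 730 - 3P = -349 + 2P gives P* = 215.8, Q* = 82.6.
With the subsidy, sellers receive Ps = Pb + 100 for each unit, where Pb is the price buyers pay.
Supply in terms of Pb becomes Qs = -349 + 2(Pb + 100) = -149 + 2Pb. Setting this equal to demand: 730 - 3Pb = -149 + 2Pb, so Pb = 175.8.
Sellers receive Ps = 175.8 + 100 = 275.8; Q' = 730 − 3·175.8 = 202.6.
Government outlay = subsidy × quantity = 100 × 202.6 = 20260.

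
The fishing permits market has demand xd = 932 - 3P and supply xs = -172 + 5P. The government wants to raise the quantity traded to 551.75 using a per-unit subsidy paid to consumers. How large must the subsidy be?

Required subsidy s = 18 per unit

At x = 551.75, invert demand for the buyer price: Pb = (932 − 551.75)/3 = 126.75; invert supply for the seller price: Ps = (551.75 − (-172))/5 = 144.75.
The subsidy must fill the gap: s = Ps − Pb = 144.75 − 126.75 = 18.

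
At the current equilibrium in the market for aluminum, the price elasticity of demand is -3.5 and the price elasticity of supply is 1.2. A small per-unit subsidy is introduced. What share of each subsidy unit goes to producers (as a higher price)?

For a small subsidy around the equilibrium, the benefit split depends on the relative slopes, which at a point are proportional to the elasticities.
Buyer share = εs/(εs + |εd|) = 1.2/(1.2 + 3.5) = 12/47; seller share = |εd|/(εs + |εd|) = 35/47.
So producers capture 35/47 of the subsidy.

Producer share = 35/47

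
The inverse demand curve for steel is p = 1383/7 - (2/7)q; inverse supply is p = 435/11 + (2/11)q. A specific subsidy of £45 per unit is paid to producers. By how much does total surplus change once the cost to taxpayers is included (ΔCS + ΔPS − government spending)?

Net change in total surplus = -£2165.625

Pre-subsidy: 1383/7 - (2/7)q = 435/11 + (2/11)q gives q* = 338 and p* = 101.
With the subsidy, sellers receive ps = pb + 45 for each unit, where pb is the price buyers pay.
On the curves, pb = 1383/7 - (2/7)q and ps = 435/11 + (2/11)q; the wedge ps − pb = 45 gives 435/11 + (2/11)q − (1383/7 - (2/7)q) = 45, so q' = 434.25.
Then pb = 1383/7 − (2/7)·434.25 = 73.5 and ps = 435/11 + (2/11)·434.25 = 118.5.
ΔCS = ½(338 + 434.25)(101 − 73.5) = 10618.4375; ΔPS = ½(338 + 434.25)(118.5 − 101) = 6757.1875.
Government spending = 45 × 434.25 = 19541.25.
Net change = 10618.4375 + 6757.1875 − 19541.25 = -2165.625. The loss equals the DWL triangle ½·45·96.25.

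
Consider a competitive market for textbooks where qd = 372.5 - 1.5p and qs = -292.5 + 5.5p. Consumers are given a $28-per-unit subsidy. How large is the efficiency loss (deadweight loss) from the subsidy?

Pre-subsidy: 372.5 - 1.5p = -292.5 + 5.5p gives p* = 95, q* = 230.
With the rebate, buyers effectively pay pb = ps − 28, where ps is the price sellers receive.
Demand in terms of ps becomes qd = 372.5 − 1.5(ps − 28) = 414.5 - 1.5ps. Setting this equal to supply: 414.5 - 1.5ps = -292.5 + 5.5ps, so ps = 101.
Buyers pay pb = 101 − 28 = 73; q' = -292.5 + 5.5·101 = 263.
The subsidy expands output by 263 − 230 = 33 past the efficient level; on those units the gap between marginal cost and willingness to pay runs from 0 up to 28.
DWL = ½ × 28 × 33 = 462.

Deadweight loss = $462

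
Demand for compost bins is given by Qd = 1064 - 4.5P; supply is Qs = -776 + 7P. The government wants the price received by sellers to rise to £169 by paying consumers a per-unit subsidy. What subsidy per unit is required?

At a seller price of 169, quantity supplied is -776 + 7·169 = 407.
Buyers absorb 407 only when they pay Pb with 1064 − 4.5·Pb = 407, i.e. Pb = 146.
s = Ps − Pb = 169 − 146 = 23.

Required subsidy s = £23 per unit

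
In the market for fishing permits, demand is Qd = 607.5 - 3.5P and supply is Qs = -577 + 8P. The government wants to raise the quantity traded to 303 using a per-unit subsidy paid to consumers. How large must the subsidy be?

At Q = 303, invert demand for the buyer price: Pb = (607.5 − 303)/3.5 = 87; invert supply for the seller price: Ps = (303 − (-577))/8 = 110.
The subsidy must fill the gap: s = Ps − Pb = 110 − 87 = 23.

Required subsidy s = 23 per unit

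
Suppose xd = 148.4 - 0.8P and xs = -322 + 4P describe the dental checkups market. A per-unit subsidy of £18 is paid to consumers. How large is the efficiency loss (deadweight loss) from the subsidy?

Deadweight loss = £108

Pre-subsidy: 148.4 - 0.8P = -322 + 4P gives P* = 98, x* = 70.
With the rebate, buyers effectively pay Pb = Ps − 18, where Ps is the price sellers receive.
Demand in terms of Ps becomes xd = 148.4 − 0.8(Ps − 18) = 162.8 - 0.8Ps. Setting this equal to supply: 162.8 - 0.8Ps = -322 + 4Ps, so Ps = 101.
Buyers pay Pb = 101 − 18 = 83; x' = -322 + 4·101 = 82.
The subsidy expands output by 82 − 70 = 12 past the efficient level; on those units the gap between marginal cost and willingness to pay runs from 0 up to 18.
DWL = ½ × 18 × 12 = 108.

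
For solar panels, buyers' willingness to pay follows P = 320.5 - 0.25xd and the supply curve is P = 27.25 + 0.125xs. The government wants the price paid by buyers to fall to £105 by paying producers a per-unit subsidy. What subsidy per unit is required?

At a buyer price of 105, quantity demanded is 1282 − 4·105 = 862.
Sellers supply 862 only when they receive Ps = 27.25 + 0.125·862 = 135.
s = Ps − Pb = 135 − 105 = 30.

Required subsidy s = £30 per unit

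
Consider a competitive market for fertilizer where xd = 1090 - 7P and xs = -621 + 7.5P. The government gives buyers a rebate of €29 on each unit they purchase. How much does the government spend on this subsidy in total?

Pre-subsidy: 1090 - 7P = -621 + 7.5P gives P* = 118, x* = 264.
With the rebate, buyers effectively pay Pb = Ps − 29, where Ps is the price sellers receive.
Demand in terms of Ps becomes xd = 1090 − 7(Ps − 29) = 1293 - 7Ps. Setting this equal to supply: 1293 - 7Ps = -621 + 7.5Ps, so Ps = 132.
Buyers pay Pb = 132 − 29 = 103; x' = -621 + 7.5·132 = 369.
Government outlay = subsidy × quantity = 29 × 369 = 10701.

Government cost = €10701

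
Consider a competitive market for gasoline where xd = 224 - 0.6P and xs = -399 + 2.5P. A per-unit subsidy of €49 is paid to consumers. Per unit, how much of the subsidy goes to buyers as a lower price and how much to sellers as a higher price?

Pre-subsidy: 224 - 0.6P = -399 + 2.5P gives P* = 6230/31, x* = 3206/31.
With the rebate, buyers effectively pay Pb = Ps − 49, where Ps is the price sellers receive.
Demand in terms of Ps becomes xd = 224 − 0.6(Ps − 49) = 253.4 - 0.6Ps. Setting this equal to supply: 253.4 - 0.6Ps = -399 + 2.5Ps, so Ps = 6524/31.
Buyers pay Pb = 6524/31 − 49 = 5005/31; x' = -399 + 2.5·(6524/31) = 3941/31.
Buyers' price falls by P* − Pb = 6230/31 − 5005/31 = 1225/31; sellers' price rises by Ps − P* = 6524/31 − 6230/31 = 294/31.

Buyers gain 1225/31 per unit; sellers gain 294/31 per unit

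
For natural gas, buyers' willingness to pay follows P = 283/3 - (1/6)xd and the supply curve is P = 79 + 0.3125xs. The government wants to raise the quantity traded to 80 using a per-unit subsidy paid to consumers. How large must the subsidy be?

At x = 80, from the demand curve buyers pay Pb = 283/3 − (1/6)·80 = 81; from the supply curve sellers need Ps = 79 + 0.3125·80 = 104.
The subsidy must fill the gap: s = Ps − Pb = 104 − 81 = 23.

Required subsidy s = 23 per unit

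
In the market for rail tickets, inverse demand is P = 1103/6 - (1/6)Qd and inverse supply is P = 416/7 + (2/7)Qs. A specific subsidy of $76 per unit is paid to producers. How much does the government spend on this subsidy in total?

Government cost = $33668

Pre-subsidy: 1103/6 - (1/6)Q = 416/7 + (2/7)Q gives Q* = 275 and P* = 138.
With the subsidy, sellers receive Ps = Pb + 76 for each unit, where Pb is the price buyers pay.
On the curves, Pb = 1103/6 - (1/6)Q and Ps = 416/7 + (2/7)Q; the wedge Ps − Pb = 76 gives 416/7 + (2/7)Q − (1103/6 - (1/6)Q) = 76, so Q' = 443.
Then Pb = 1103/6 − (1/6)·443 = 110 and Ps = 416/7 + (2/7)·443 = 186.
Government outlay = subsidy × quantity = 76 × 443 = 33668.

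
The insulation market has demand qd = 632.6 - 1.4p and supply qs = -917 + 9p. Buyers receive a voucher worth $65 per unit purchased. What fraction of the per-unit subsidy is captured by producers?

Producer share = 7/52

Pre-subsidy: 632.6 - 1.4p = -917 + 9p gives p* = 149, q* = 424.
With the rebate, buyers effectively pay pb = ps − 65, where ps is the price sellers receive.
Demand in terms of ps becomes qd = 632.6 − 1.4(ps − 65) = 723.6 - 1.4ps. Setting this equal to supply: 723.6 - 1.4ps = -917 + 9ps, so ps = 157.75.
Buyers pay pb = 157.75 − 65 = 92.75; q' = -917 + 9·157.75 = 502.75.
Buyers' price falls by p* − pb = 149 − 92.75 = 56.25; sellers' price rises by ps − p* = 157.75 − 149 = 8.75.
So producers capture 8.75/65 = 7/52 of each unit of subsidy.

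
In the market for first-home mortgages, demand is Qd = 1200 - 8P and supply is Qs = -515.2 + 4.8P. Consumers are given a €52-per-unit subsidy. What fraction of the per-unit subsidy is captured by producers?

Producer share = 0.625

Pre-subsidy: 1200 - 8P = -515.2 + 4.8P gives P* = 134, Q* = 128.
With the rebate, buyers effectively pay Pb = Ps − 52, where Ps is the price sellers receive.
Demand in terms of Ps becomes Qd = 1200 − 8(Ps − 52) = 1616 - 8Ps. Setting this equal to supply: 1616 - 8Ps = -515.2 + 4.8Ps, so Ps = 166.5.
Buyers pay Pb = 166.5 − 52 = 114.5; Q' = -515.2 + 4.8·166.5 = 284.
Buyers' price falls by P* − Pb = 134 − 114.5 = 19.5; sellers' price rises by Ps − P* = 166.5 − 134 = 32.5.
So producers capture 32.5/52 = 0.625 of each unit of subsidy.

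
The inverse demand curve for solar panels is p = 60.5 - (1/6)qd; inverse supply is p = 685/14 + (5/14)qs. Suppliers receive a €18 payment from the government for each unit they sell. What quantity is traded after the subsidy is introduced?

q' = 621/11

Pre-subsidy: 60.5 - (1/6)q = 685/14 + (5/14)q gives q* = 243/11 and p* = 625/11.
With the subsidy, sellers receive ps = pb + 18 for each unit, where pb is the price buyers pay.
On the curves, pb = 60.5 - (1/6)q and ps = 685/14 + (5/14)q; the wedge ps − pb = 18 gives 685/14 + (5/14)q − (60.5 - (1/6)q) = 18, so q' = 621/11.
Then pb = 60.5 − (1/6)·(621/11) = 562/11 and ps = 685/14 + (5/14)·(621/11) = 760/11.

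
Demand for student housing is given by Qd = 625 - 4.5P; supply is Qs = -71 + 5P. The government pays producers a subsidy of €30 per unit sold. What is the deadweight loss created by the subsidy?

Deadweight loss = 20250/19

Pre-subsidy: 625 - 4.5P = -71 + 5P gives P* = 1392/19, Q* = 5611/19.
With the subsidy, sellers receive Ps = Pb + 30 for each unit, where Pb is the price buyers pay.
Supply in terms of Pb becomes Qs = -71 + 5(Pb + 30) = 79 + 5Pb. Setting this equal to demand: 625 - 4.5Pb = 79 + 5Pb, so Pb = 1092/19.
Sellers receive Ps = 1092/19 + 30 = 1662/19; Q' = 625 − 4.5·(1092/19) = 6961/19.
The subsidy expands output by 6961/19 − 5611/19 = 1350/19 past the efficient level; on those units the gap between marginal cost and willingness to pay runs from 0 up to 30.
DWL = ½ × 30 × 1350/19 = 20250/19.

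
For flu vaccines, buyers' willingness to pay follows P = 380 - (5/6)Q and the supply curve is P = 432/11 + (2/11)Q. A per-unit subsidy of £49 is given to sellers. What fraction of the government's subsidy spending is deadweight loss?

DWL / government spending = 539/8574

Pre-subsidy: 380 - (5/6)Q = 432/11 + (2/11)Q gives Q* = 22488/67 and P* = 6720/67.
With the subsidy, sellers receive Ps = Pb + 49 for each unit, where Pb is the price buyers pay.
On the curves, Pb = 380 - (5/6)Q and Ps = 432/11 + (2/11)Q; the wedge Ps − Pb = 49 gives 432/11 + (2/11)Q − (380 - (5/6)Q) = 49, so Q' = 25722/67.
Then Pb = 380 − (5/6)·(25722/67) = 4025/67 and Ps = 432/11 + (2/11)·(25722/67) = 7308/67.
ΔCS = ½(22488/67 + 25722/67)(6720/67 − 4025/67) = 64962975/4489; ΔPS = ½(22488/67 + 25722/67)(7308/67 − 6720/67) = 14173740/4489.
Government spending = 49 × 25722/67 = 1260378/67.
DWL = ½ × 49 × (25722/67 − 22488/67) = 79233/67; fraction = (79233/67) / (1260378/67) = 539/8574.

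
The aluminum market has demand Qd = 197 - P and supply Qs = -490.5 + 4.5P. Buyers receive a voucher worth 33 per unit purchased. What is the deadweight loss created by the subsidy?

Pre-subsidy: 197 - P = -490.5 + 4.5P gives P* = 125, Q* = 72.
With the rebate, buyers effectively pay Pb = Ps − 33, where Ps is the price sellers receive.
Demand in terms of Ps becomes Qd = 197 − 1(Ps − 33) = 230 - Ps. Setting this equal to supply: 230 - Ps = -490.5 + 4.5Ps, so Ps = 131.
Buyers pay Pb = 131 − 33 = 98; Q' = -490.5 + 4.5·131 = 99.
The subsidy expands output by 99 − 72 = 27 past the efficient level; on those units the gap between marginal cost and willingness to pay runs from 0 up to 33.
DWL = ½ × 33 × 27 = 445.5.

Deadweight loss = 445.5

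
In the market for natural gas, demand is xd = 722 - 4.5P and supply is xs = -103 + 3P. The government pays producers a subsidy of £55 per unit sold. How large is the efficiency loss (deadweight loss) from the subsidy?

Deadweight loss = £2722.5

Pre-subsidy: 722 - 4.5P = -103 + 3P gives P* = 110, x* = 227.
With the subsidy, sellers receive Ps = Pb + 55 for each unit, where Pb is the price buyers pay.
Supply in terms of Pb becomes xs = -103 + 3(Pb + 55) = 62 + 3Pb. Setting this equal to demand: 722 - 4.5Pb = 62 + 3Pb, so Pb = 88.
Sellers receive Ps = 88 + 55 = 143; x' = 722 − 4.5·88 = 326.
The subsidy expands output by 326 − 227 = 99 past the efficient level; on those units the gap between marginal cost and willingness to pay runs from 0 up to 55.
DWL = ½ × 55 × 99 = 2722.5.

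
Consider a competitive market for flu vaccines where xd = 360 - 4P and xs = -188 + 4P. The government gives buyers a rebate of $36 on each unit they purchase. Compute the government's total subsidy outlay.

Government cost = $5688

Pre-subsidy: 360 - 4P = -188 + 4P gives P* = 68.5, x* = 86.
With the rebate, buyers effectively pay Pb = Ps − 36, where Ps is the price sellers receive.
Demand in terms of Ps becomes xd = 360 − 4(Ps − 36) = 504 - 4Ps. Setting this equal to supply: 504 - 4Ps = -188 + 4Ps, so Ps = 86.5.
Buyers pay Pb = 86.5 − 36 = 50.5; x' = -188 + 4·86.5 = 158.
Government outlay = subsidy × quantity = 36 × 158 = 5688.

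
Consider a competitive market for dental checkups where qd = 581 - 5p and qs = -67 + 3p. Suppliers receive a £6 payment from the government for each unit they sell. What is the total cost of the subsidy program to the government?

Pre-subsidy: 581 - 5p = -67 + 3p gives p* = 81, q* = 176.
With the subsidy, sellers receive ps = pb + 6 for each unit, where pb is the price buyers pay.
Supply in terms of pb becomes qs = -67 + 3(pb + 6) = -49 + 3pb. Setting this equal to demand: 581 - 5pb = -49 + 3pb, so pb = 78.75.
Sellers receive ps = 78.75 + 6 = 84.75; q' = 581 − 5·78.75 = 187.25.
Government outlay = subsidy × quantity = 6 × 187.25 = 1123.5.

Government cost = £1123.5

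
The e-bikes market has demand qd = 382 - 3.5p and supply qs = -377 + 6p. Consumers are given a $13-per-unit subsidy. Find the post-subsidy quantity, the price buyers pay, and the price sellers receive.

Pre-subsidy: 382 - 3.5p = -377 + 6p gives p* = 1518/19, q* = 1945/19.
With the rebate, buyers effectively pay pb = ps − 13, where ps is the price sellers receive.
Demand in terms of ps becomes qd = 382 − 3.5(ps − 13) = 427.5 - 3.5ps. Setting this equal to supply: 427.5 - 3.5ps = -377 + 6ps, so ps = 1609/19.
Buyers pay pb = 1609/19 − 13 = 1362/19; q' = -377 + 6·(1609/19) = 2491/19.

q' = 2491/19; buyers pay 1362/19; sellers receive 1609/19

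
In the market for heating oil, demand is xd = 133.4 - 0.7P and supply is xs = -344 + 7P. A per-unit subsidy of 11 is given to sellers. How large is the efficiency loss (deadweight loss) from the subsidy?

Deadweight loss = 38.5

Pre-subsidy: 133.4 - 0.7P = -344 + 7P gives P* = 62, x* = 90.
With the subsidy, sellers receive Ps = Pb + 11 for each unit, where Pb is the price buyers pay.
Supply in terms of Pb becomes xs = -344 + 7(Pb + 11) = -267 + 7Pb. Setting this equal to demand: 133.4 - 0.7Pb = -267 + 7Pb, so Pb = 52.
Sellers receive Ps = 52 + 11 = 63; x' = 133.4 − 0.7·52 = 97.
The subsidy expands output by 97 − 90 = 7 past the efficient level; on those units the gap between marginal cost and willingness to pay runs from 0 up to 11.
DWL = ½ × 11 × 7 = 38.5.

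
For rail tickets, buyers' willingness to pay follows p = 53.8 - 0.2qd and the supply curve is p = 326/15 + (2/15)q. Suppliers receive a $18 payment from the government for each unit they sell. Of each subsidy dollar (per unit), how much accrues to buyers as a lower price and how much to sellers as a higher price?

Pre-subsidy: 53.8 - 0.2q = 326/15 + (2/15)q gives q* = 96.2 and p* = 34.56.
With the subsidy, sellers receive ps = pb + 18 for each unit, where pb is the price buyers pay.
On the curves, pb = 53.8 - 0.2q and ps = 326/15 + (2/15)q; the wedge ps − pb = 18 gives 326/15 + (2/15)q − (53.8 - 0.2q) = 18, so q' = 150.2.
Then pb = 53.8 − 0.2·150.2 = 23.76 and ps = 326/15 + (2/15)·150.2 = 41.76.
Buyers' price falls by p* − pb = 34.56 − 23.76 = 10.8; sellers' price rises by ps − p* = 41.76 − 34.56 = 7.2.

Buyers gain $10.8 per unit; sellers gain $7.2 per unit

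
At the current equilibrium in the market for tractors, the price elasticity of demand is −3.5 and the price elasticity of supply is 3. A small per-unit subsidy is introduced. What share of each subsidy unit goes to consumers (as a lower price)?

Consumer share = 6/13

For a small subsidy around the equilibrium, the benefit split depends on the relative slopes, which at a point are proportional to the elasticities.
Buyer share = εs/(εs + |εd|) = 3/(3 + 3.5) = 6/13; seller share = |εd|/(εs + |εd|) = 7/13.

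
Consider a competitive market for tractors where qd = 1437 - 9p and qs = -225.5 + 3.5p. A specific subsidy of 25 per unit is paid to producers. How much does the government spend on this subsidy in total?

Pre-subsidy: 1437 - 9p = -225.5 + 3.5p gives p* = 133, q* = 240.
With the subsidy, sellers receive ps = pb + 25 for each unit, where pb is the price buyers pay.
Supply in terms of pb becomes qs = -225.5 + 3.5(pb + 25) = -138 + 3.5pb. Setting this equal to demand: 1437 - 9pb = -138 + 3.5pb, so pb = 126.
Sellers receive ps = 126 + 25 = 151; q' = 1437 − 9·126 = 303.
Government outlay = subsidy × quantity = 25 × 303 = 7575.

Government cost = 7575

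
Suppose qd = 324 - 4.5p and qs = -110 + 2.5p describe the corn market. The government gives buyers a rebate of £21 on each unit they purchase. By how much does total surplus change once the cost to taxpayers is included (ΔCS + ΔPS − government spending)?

Net change in total surplus = -£354.375

Pre-subsidy: 324 - 4.5p = -110 + 2.5p gives p* = 62, q* = 45.
With the rebate, buyers effectively pay pb = ps − 21, where ps is the price sellers receive.
Demand in terms of ps becomes qd = 324 − 4.5(ps − 21) = 418.5 - 4.5ps. Setting this equal to supply: 418.5 - 4.5ps = -110 + 2.5ps, so ps = 75.5.
Buyers pay pb = 75.5 − 21 = 54.5; q' = -110 + 2.5·75.5 = 78.75.
ΔCS = ½(45 + 78.75)(62 − 54.5) = 464.0625; ΔPS = ½(45 + 78.75)(75.5 − 62) = 835.3125.
Government spending = 21 × 78.75 = 1653.75.
Net change = 464.0625 + 835.3125 − 1653.75 = -354.375. The loss equals the DWL triangle ½·21·33.75.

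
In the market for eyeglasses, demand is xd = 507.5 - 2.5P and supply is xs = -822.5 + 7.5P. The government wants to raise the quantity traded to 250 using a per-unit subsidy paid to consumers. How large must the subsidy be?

At x = 250, invert demand for the buyer price: Pb = (507.5 − 250)/2.5 = 103; invert supply for the seller price: Ps = (250 − (-822.5))/7.5 = 143.
The subsidy must fill the gap: s = Ps − Pb = 143 − 103 = 40.

Required subsidy s = 40 per unit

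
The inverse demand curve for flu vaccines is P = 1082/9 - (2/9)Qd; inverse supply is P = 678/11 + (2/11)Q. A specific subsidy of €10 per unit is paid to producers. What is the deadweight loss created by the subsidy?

Deadweight loss = €123.75

Pre-subsidy: 1082/9 - (2/9)Q = 678/11 + (2/11)Q gives Q* = 145 and P* = 88.
With the subsidy, sellers receive Ps = Pb + 10 for each unit, where Pb is the price buyers pay.
On the curves, Pb = 1082/9 - (2/9)Q and Ps = 678/11 + (2/11)Q; the wedge Ps − Pb = 10 gives 678/11 + (2/11)Q − (1082/9 - (2/9)Q) = 10, so Q' = 169.75.
Then Pb = 1082/9 − (2/9)·169.75 = 82.5 and Ps = 678/11 + (2/11)·169.75 = 92.5.
The subsidy expands output by 169.75 − 145 = 24.75 past the efficient level; on those units the gap between marginal cost and willingness to pay runs from 0 up to 10.
DWL = ½ × 10 × 24.75 = 123.75.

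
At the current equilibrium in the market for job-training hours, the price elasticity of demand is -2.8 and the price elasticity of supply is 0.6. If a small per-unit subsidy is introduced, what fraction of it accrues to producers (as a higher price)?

For a small subsidy around the equilibrium, the benefit split depends on the relative slopes, which at a point are proportional to the elasticities.
Buyer share = εs/(εs + |εd|) = 0.6/(0.6 + 2.8) = 3/17; seller share = |εd|/(εs + |εd|) = 14/17.
So producers capture 14/17 of the subsidy.

Producer share = 14/17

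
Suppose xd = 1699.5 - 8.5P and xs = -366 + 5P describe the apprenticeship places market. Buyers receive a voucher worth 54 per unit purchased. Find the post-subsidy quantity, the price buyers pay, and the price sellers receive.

x' = 569; buyers pay 133; sellers receive 187

Pre-subsidy: 1699.5 - 8.5P = -366 + 5P gives P* = 153, x* = 399.
With the rebate, buyers effectively pay Pb = Ps − 54, where Ps is the price sellers receive.
Demand in terms of Ps becomes xd = 1699.5 − 8.5(Ps − 54) = 2158.5 - 8.5Ps. Setting this equal to supply: 2158.5 - 8.5Ps = -366 + 5Ps, so Ps = 187.
Buyers pay Pb = 187 − 54 = 133; x' = -366 + 5·187 = 569.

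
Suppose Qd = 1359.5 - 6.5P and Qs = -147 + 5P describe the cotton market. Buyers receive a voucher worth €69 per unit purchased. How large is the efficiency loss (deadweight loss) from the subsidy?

Pre-subsidy: 1359.5 - 6.5P = -147 + 5P gives P* = 131, Q* = 508.
With the rebate, buyers effectively pay Pb = Ps − 69, where Ps is the price sellers receive.
Demand in terms of Ps becomes Qd = 1359.5 − 6.5(Ps − 69) = 1808 - 6.5Ps. Setting this equal to supply: 1808 - 6.5Ps = -147 + 5Ps, so Ps = 170.
Buyers pay Pb = 170 − 69 = 101; Q' = -147 + 5·170 = 703.
The subsidy expands output by 703 − 508 = 195 past the efficient level; on those units the gap between marginal cost and willingness to pay runs from 0 up to 69.
DWL = ½ × 69 × 195 = 6727.5.

Deadweight loss = €6727.5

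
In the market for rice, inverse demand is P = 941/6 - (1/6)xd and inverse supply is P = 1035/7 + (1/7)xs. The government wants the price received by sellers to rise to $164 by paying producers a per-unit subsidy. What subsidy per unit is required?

At a seller price of 164, quantity supplied is -1035 + 7·164 = 113.
Buyers absorb 113 only when they pay Pb = 941/6 − (1/6)·113 = 138.
s = Ps − Pb = 164 − 138 = 26.

Required subsidy s = $26 per unit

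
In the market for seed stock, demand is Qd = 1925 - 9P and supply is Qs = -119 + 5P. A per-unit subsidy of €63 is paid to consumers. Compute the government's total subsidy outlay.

Government cost = €51250.5

Pre-subsidy: 1925 - 9P = -119 + 5P gives P* = 146, Q* = 611.
With the rebate, buyers effectively pay Pb = Ps − 63, where Ps is the price sellers receive.
Demand in terms of Ps becomes Qd = 1925 − 9(Ps − 63) = 2492 - 9Ps. Setting this equal to supply: 2492 - 9Ps = -119 + 5Ps, so Ps = 186.5.
Buyers pay Pb = 186.5 − 63 = 123.5; Q' = -119 + 5·186.5 = 813.5.
Government outlay = subsidy × quantity = 63 × 813.5 = 51250.5.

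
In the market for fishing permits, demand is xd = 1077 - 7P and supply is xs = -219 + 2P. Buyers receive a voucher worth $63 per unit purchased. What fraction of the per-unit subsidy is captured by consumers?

Consumer share = 2/9

Pre-subsidy: 1077 - 7P = -219 + 2P gives P* = 144, x* = 69.
With the rebate, buyers effectively pay Pb = Ps − 63, where Ps is the price sellers receive.
Demand in terms of Ps becomes xd = 1077 − 7(Ps − 63) = 1518 - 7Ps. Setting this equal to supply: 1518 - 7Ps = -219 + 2Ps, so Ps = 193.
Buyers pay Pb = 193 − 63 = 130; x' = -219 + 2·193 = 167.
Buyers' price falls by P* − Pb = 144 − 130 = 14; sellers' price rises by Ps − P* = 193 − 144 = 49.
So consumers capture 14/63 = 2/9 of each unit of subsidy.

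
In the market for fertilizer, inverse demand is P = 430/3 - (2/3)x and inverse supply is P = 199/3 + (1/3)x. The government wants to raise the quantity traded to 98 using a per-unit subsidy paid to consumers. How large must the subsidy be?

At x = 98, from the demand curve buyers pay Pb = 430/3 − (2/3)·98 = 78; from the supply curve sellers need Ps = 199/3 + (1/3)·98 = 99.
The subsidy must fill the gap: s = Ps − Pb = 99 − 78 = 21.

Required subsidy s = 21 per unit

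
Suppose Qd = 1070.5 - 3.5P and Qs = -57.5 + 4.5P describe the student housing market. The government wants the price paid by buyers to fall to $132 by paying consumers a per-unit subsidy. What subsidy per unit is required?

Required subsidy s = $16 per unit

At a buyer price of 132, quantity demanded is 1070.5 − 3.5·132 = 608.5.
Sellers supply 608.5 only when they receive Ps with -57.5 + 4.5·Ps = 608.5, i.e. Ps = 148.
s = Ps − Pb = 148 − 132 = 16.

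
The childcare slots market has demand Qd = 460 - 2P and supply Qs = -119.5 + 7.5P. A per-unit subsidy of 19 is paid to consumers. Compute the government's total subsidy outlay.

Government cost = 6992

Pre-subsidy: 460 - 2P = -119.5 + 7.5P gives P* = 61, Q* = 338.
With the rebate, buyers effectively pay Pb = Ps − 19, where Ps is the price sellers receive.
Demand in terms of Ps becomes Qd = 460 − 2(Ps − 19) = 498 - 2Ps. Setting this equal to supply: 498 - 2Ps = -119.5 + 7.5Ps, so Ps = 65.
Buyers pay Pb = 65 − 19 = 46; Q' = -119.5 + 7.5·65 = 368.
Government outlay = subsidy × quantity = 19 × 368 = 6992.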